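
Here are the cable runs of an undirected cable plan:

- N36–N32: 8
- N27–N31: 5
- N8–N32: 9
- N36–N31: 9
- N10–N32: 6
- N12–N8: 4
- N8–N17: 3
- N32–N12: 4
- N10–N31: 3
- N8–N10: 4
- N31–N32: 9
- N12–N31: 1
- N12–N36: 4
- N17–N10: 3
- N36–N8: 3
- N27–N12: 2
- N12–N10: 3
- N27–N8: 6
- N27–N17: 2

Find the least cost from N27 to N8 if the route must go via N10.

9

Shortest N27→N10: N27 → N12 → N10 = 5
Best N10 to N8: N10 → N8 costing 4
Total via N10: 5 + 4 = 9.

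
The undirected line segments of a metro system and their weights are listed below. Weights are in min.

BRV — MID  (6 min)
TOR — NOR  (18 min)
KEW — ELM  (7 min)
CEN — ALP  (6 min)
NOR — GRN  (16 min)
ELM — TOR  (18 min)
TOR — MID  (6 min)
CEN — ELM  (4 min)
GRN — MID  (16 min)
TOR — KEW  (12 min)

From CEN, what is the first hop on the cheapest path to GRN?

Candidate routes:
CEN - ELM - TOR - NOR - GRN: 4+18+18+16 = 56
CEN - ELM - KEW - TOR - MID - GRN: 4+7+12+6+16 = 45
CEN - ELM - TOR - MID - GRN: 4+18+6+16 = 44
The minimum is 44 min via CEN - ELM - TOR - MID - GRN.
So from CEN the first move is to ELM.

ELM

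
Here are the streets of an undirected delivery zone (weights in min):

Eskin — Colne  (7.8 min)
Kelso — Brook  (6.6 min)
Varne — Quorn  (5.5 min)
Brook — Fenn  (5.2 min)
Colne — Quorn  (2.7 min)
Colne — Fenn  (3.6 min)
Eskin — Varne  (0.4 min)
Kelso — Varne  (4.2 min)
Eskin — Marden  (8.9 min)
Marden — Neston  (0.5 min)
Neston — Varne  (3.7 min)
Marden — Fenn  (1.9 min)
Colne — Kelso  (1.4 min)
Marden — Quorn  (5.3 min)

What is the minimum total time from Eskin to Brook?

Candidate routes:
Eskin - Varne - Kelso - Brook: 0.4+4.2+6.6 = 11.2
Eskin - Colne - Kelso - Brook: 7.8+1.4+6.6 = 15.8
Eskin - Varne - Neston - Marden - Fenn - Brook: 0.4+3.7+0.5+1.9+5.2 = 11.7
Eskin - Varne - Kelso - Colne - Fenn - Brook: 0.4+4.2+1.4+3.6+5.2 = 14.8
The minimum is 11.2 min via Eskin - Varne - Kelso - Brook.

11.2 min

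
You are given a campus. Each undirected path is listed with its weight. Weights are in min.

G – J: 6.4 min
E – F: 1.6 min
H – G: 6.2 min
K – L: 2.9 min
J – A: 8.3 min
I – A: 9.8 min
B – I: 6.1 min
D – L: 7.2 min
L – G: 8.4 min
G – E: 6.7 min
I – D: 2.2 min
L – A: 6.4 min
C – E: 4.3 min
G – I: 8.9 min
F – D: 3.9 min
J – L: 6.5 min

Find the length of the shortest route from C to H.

Shortest distances from C:
C: 0
E: 4.3  (via C)
F: 5.9  (via E)
D: 9.8  (via F)
G: 11  (via E)
I: 12  (via D)
L: 17  (via D)
H: 17.2  (via G)
Shortest route: C–E–G–H = 17.2 min.

17.2 min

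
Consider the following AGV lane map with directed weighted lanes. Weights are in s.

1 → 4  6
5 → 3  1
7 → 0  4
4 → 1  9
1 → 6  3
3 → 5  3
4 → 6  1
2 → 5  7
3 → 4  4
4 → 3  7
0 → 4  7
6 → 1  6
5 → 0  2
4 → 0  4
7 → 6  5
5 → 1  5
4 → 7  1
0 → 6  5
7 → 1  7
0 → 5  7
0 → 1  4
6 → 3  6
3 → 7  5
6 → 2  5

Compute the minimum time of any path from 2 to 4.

12 s

Running Dijkstra from 2:
2: 0
5: 7  (via 2)
3: 8  (via 5)
0: 9  (via 5)
1: 12  (via 5)
4: 12  (via 3)
Shortest route: 2–5–3–4 = 12 s.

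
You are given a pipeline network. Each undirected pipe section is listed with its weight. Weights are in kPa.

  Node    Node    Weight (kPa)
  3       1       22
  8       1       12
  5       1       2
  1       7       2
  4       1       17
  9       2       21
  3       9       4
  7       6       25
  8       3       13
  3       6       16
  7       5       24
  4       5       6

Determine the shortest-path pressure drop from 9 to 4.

34 kPa

Running Dijkstra from 9:
9: 0
3: 4  (via 9)
8: 17  (via 3)
6: 20  (via 3)
2: 21  (via 9)
1: 26  (via 3)
5: 28  (via 1)
7: 28  (via 1)
4: 34  (via 5)
Shortest route: 9–3–1–5–4 = 34 kPa.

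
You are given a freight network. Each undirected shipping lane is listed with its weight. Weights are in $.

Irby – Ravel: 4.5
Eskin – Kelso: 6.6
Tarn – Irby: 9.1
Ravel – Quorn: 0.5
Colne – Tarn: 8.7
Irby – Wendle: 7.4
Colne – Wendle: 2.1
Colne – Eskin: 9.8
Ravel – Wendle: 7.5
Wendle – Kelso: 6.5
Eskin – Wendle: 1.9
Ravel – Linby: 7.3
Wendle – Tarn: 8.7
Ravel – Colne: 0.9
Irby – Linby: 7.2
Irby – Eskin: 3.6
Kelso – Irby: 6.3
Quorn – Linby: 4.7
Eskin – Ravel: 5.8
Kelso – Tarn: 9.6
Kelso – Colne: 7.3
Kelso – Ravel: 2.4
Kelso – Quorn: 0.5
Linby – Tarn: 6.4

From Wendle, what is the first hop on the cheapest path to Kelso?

Colne

Enumerating some paths:
Wendle → Ravel → Quorn → Kelso: 7.5+0.5+0.5 = 8.5
Wendle → Kelso: 6.5 = 6.5
Wendle → Colne → Ravel → Kelso: 2.1+0.9+2.4 = 5.4
Wendle → Colne → Ravel → Quorn → Kelso: 2.1+0.9+0.5+0.5 = 4
The minimum is $4 via Wendle → Colne → Ravel → Quorn → Kelso.
So from Wendle the first move is to Colne.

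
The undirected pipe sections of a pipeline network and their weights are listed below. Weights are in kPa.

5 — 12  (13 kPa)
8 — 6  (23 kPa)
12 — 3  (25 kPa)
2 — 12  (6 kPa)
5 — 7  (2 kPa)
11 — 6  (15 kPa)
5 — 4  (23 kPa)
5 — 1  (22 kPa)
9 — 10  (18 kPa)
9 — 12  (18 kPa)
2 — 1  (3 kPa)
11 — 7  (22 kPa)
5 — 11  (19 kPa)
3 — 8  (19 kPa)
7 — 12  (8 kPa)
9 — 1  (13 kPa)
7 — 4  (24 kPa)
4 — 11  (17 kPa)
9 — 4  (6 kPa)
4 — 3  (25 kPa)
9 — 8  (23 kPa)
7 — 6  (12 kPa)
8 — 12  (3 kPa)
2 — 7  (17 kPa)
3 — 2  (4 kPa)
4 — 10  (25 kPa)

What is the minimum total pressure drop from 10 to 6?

56 kPa

Enumerating some paths:
10–4–11–6: 25+17+15 = 57
10–9–4–11–6: 18+6+17+15 = 56
10–9–1–2–12–7–6: 18+13+3+6+8+12 = 60
Cheapest is 10–9–4–11–6 at 56 kPa.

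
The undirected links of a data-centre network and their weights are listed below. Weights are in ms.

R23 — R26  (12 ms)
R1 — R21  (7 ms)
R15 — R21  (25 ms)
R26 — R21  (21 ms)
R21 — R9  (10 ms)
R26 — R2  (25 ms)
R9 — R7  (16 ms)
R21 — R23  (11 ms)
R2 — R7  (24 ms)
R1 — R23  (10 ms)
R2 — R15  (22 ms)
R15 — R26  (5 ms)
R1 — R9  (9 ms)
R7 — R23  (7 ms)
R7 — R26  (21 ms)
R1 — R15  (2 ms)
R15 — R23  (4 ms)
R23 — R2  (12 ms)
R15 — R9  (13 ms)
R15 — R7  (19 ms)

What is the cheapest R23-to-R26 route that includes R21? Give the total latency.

Shortest R23→R21: R23–R21 = 11
Shortest R21→R26: R21–R1–R15–R26 = 14
Total via R21: 11 + 14 = 25 ms.

25 ms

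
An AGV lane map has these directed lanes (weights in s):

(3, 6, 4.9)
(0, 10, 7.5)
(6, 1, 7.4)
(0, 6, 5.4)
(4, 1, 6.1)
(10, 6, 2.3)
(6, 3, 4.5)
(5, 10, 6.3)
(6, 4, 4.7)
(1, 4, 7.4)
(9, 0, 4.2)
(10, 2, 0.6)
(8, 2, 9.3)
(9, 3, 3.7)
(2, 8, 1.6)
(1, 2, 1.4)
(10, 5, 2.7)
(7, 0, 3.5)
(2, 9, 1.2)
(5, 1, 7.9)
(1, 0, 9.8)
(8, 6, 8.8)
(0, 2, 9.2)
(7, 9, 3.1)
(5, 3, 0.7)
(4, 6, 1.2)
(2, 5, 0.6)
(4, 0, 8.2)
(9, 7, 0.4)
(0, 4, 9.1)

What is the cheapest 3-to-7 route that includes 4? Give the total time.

Shortest 3→4: 3 → 6 → 4 = 9.6
Shortest 4→7: 4 → 1 → 2 → 9 → 7 = 9.1
Total via 4: 9.6 + 9.1 = 18.7 s.

18.7 s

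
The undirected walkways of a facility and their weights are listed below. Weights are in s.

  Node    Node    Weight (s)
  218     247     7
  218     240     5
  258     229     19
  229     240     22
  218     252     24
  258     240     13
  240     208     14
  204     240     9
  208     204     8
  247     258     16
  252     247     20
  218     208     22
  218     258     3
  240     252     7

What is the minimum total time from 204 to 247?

21 s

Compare a few routes:
204 - 240 - 218 - 247: 9+5+7 = 21
204 - 240 - 258 - 218 - 247: 9+13+3+7 = 32
204 - 240 - 218 - 258 - 247: 9+5+3+16 = 33
204 - 208 - 240 - 218 - 247: 8+14+5+7 = 34
The minimum is 21 s via 204 - 240 - 218 - 247.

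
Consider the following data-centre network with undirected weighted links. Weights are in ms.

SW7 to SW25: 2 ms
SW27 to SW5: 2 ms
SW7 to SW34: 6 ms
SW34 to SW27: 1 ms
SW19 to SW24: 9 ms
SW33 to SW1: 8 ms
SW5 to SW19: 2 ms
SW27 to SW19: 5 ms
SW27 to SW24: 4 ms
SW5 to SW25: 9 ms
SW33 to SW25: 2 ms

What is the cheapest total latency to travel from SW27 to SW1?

19 ms

Enumerating some paths:
SW27 → SW5 → SW25 → SW33 → SW1: 2+9+2+8 = 21
SW27 → SW34 → SW7 → SW25 → SW33 → SW1: 1+6+2+2+8 = 19
Cheapest is SW27 → SW34 → SW7 → SW25 → SW33 → SW1 at 19 ms.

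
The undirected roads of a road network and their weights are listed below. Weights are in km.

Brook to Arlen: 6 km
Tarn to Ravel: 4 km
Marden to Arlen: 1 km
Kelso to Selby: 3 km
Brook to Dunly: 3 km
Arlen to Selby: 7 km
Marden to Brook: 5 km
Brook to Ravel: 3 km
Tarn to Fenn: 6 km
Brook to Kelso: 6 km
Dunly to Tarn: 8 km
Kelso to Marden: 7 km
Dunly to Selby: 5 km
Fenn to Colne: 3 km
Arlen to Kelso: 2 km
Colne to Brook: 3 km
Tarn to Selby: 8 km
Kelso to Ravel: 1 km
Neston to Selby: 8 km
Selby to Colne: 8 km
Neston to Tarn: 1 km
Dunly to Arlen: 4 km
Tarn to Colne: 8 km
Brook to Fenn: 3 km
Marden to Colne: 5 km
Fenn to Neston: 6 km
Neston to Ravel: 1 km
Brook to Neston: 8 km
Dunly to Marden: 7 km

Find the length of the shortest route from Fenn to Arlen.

9 km

Settle nodes by increasing distance from Fenn:
Fenn: 0
Brook: 3  (via Fenn)
Colne: 3  (via Fenn)
Dunly: 6  (via Brook)
Neston: 6  (via Fenn)
Ravel: 6  (via Brook)
Tarn: 6  (via Fenn)
Kelso: 7  (via Ravel)
Marden: 8  (via Brook)
Arlen: 9  (via Brook)
Shortest route: Fenn–Brook–Arlen = 9 km.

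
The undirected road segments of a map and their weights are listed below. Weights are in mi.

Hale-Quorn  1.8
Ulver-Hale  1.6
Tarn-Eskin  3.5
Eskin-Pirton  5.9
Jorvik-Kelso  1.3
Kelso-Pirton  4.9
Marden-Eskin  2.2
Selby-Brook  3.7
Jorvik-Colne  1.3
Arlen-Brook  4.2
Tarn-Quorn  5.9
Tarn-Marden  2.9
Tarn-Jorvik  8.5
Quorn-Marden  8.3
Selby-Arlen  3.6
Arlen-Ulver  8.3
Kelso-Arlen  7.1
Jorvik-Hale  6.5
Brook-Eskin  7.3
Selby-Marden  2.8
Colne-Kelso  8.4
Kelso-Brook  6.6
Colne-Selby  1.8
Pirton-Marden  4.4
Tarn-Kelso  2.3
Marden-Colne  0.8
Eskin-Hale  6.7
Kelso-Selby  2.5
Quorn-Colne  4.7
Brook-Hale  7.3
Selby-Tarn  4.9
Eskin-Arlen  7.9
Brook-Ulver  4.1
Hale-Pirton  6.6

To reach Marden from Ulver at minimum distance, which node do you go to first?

Hale

Candidate routes:
Ulver–Hale–Jorvik–Colne–Marden: 1.6+6.5+1.3+0.8 = 10.2
Ulver–Brook–Selby–Colne–Marden: 4.1+3.7+1.8+0.8 = 10.4
Ulver–Hale–Quorn–Colne–Marden: 1.6+1.8+4.7+0.8 = 8.9
The minimum is 8.9 mi via Ulver–Hale–Quorn–Colne–Marden.
So from Ulver the first move is to Hale.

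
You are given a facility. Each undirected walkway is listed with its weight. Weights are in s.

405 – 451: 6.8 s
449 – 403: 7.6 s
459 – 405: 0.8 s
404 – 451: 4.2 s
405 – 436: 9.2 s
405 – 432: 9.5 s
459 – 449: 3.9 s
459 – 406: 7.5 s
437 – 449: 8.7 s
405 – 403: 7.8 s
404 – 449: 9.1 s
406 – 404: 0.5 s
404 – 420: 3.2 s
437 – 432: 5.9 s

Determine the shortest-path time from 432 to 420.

Enumerating some paths:
432 - 405 - 459 - 406 - 404 - 420: 9.5+0.8+7.5+0.5+3.2 = 21.5
432 - 405 - 459 - 449 - 404 - 420: 9.5+0.8+3.9+9.1+3.2 = 26.5
432 - 405 - 451 - 404 - 420: 9.5+6.8+4.2+3.2 = 23.7
The minimum is 21.5 s via 432 - 405 - 459 - 406 - 404 - 420.

21.5 s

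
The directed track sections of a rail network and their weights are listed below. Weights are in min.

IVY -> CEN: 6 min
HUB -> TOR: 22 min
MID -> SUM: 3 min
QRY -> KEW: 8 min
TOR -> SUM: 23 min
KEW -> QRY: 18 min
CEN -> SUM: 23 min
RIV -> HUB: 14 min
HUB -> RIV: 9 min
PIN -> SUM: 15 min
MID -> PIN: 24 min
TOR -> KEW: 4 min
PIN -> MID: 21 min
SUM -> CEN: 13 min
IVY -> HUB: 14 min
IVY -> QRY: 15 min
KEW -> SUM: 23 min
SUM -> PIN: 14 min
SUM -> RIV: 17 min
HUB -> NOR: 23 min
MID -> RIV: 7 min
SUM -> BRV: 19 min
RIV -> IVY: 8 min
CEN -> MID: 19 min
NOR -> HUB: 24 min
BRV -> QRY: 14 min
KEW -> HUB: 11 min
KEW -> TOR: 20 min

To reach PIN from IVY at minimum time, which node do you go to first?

Candidate routes:
IVY–QRY–KEW–SUM–PIN: 15+8+23+14 = 60
IVY–CEN–MID–PIN: 6+19+24 = 49
IVY–CEN–SUM–PIN: 6+23+14 = 43
IVY–CEN–MID–SUM–PIN: 6+19+3+14 = 42
Cheapest is IVY–CEN–MID–SUM–PIN at 42 min.
So from IVY the first move is to CEN.

CEN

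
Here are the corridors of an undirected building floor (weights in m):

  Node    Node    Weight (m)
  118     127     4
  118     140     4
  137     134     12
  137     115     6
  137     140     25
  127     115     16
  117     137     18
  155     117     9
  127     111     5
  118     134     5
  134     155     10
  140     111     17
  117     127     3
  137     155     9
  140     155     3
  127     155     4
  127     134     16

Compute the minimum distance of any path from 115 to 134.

Settle nodes by increasing distance from 115:
115: 0
137: 6  (via 115)
155: 15  (via 137)
127: 16  (via 115)
134: 18  (via 137)
Shortest route: 115–137–134 = 18 m.

18 m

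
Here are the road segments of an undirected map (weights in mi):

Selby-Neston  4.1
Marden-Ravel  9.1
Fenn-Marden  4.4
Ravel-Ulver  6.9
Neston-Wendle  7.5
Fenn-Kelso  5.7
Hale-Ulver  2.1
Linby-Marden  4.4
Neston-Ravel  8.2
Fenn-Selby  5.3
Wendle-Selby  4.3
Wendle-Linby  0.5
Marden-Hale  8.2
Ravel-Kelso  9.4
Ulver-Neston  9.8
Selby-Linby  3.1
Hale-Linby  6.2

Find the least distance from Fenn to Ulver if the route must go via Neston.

19.2 mi

Best Fenn to Neston: Fenn–Selby–Neston costing 9.4
Best Neston to Ulver: Neston–Ulver costing 9.8
Total via Neston: 9.4 + 9.8 = 19.2 mi.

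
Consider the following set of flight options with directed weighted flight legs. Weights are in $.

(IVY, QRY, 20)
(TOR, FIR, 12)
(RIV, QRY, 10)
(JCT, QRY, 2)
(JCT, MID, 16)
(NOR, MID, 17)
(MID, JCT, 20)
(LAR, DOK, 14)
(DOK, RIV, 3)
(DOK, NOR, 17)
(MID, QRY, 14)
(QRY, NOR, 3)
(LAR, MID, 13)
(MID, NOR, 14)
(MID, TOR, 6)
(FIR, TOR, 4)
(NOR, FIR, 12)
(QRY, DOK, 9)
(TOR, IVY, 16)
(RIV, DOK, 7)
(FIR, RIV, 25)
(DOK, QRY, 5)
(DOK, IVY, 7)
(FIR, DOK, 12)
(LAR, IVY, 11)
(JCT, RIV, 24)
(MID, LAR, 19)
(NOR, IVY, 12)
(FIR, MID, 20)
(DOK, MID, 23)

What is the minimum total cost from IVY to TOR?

Shortest distances from IVY:
IVY: 0
QRY: 20  (via IVY)
NOR: 23  (via QRY)
DOK: 29  (via QRY)
RIV: 32  (via DOK)
FIR: 35  (via NOR)
TOR: 39  (via FIR)
Shortest route: IVY–QRY–NOR–FIR–TOR = $39.

$39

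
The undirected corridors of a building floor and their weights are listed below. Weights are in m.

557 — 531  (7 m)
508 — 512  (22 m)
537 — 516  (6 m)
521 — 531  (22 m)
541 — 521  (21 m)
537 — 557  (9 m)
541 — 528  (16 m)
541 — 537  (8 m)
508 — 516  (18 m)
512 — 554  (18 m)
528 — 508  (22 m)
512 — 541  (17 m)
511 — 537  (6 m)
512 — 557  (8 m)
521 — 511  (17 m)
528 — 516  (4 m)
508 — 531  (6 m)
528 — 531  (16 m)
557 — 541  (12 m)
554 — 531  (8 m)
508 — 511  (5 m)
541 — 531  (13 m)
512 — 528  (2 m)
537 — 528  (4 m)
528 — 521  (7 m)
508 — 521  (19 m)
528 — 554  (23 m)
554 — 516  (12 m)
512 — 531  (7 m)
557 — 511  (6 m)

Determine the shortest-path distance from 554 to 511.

19 m

Running Dijkstra from 554:
554: 0
531: 8  (via 554)
516: 12  (via 554)
508: 14  (via 531)
557: 15  (via 531)
512: 15  (via 531)
528: 16  (via 516)
537: 18  (via 516)
511: 19  (via 508)
Shortest route: 554–531–508–511 = 19 m.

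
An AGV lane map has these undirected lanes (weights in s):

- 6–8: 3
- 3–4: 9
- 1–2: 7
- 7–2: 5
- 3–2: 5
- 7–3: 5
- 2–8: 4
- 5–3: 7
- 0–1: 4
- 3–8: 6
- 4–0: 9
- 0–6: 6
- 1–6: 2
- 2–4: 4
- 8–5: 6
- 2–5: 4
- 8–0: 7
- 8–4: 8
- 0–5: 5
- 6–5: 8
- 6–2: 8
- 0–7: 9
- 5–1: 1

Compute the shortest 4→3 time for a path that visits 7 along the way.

Best 4 to 7: 4 → 2 → 7 costing 9
Shortest 7→3: 7 → 3 = 5
Total via 7: 9 + 5 = 14 s.

14 s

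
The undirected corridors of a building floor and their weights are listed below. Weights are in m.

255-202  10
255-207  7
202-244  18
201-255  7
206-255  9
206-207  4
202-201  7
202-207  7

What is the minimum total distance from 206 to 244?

29 m

Running Dijkstra from 206:
206: 0
207: 4  (via 206)
255: 9  (via 206)
202: 11  (via 207)
201: 16  (via 255)
244: 29  (via 202)
Shortest route: 206 → 207 → 202 → 244 = 29 m.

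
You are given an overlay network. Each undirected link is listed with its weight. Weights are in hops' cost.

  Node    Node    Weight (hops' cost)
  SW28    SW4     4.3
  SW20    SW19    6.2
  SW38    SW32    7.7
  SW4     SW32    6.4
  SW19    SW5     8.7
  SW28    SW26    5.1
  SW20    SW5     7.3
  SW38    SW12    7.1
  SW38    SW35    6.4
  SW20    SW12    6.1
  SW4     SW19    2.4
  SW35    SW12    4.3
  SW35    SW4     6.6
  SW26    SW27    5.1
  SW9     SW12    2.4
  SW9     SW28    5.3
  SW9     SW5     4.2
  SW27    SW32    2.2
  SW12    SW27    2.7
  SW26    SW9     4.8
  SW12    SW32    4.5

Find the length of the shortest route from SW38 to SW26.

Candidate routes:
SW38 → SW12 → SW27 → SW26: 7.1+2.7+5.1 = 14.9
SW38 → SW12 → SW9 → SW26: 7.1+2.4+4.8 = 14.3
SW38 → SW32 → SW27 → SW26: 7.7+2.2+5.1 = 15
The minimum is 14.3 hops' cost via SW38 → SW12 → SW9 → SW26.

14.3 hops' cost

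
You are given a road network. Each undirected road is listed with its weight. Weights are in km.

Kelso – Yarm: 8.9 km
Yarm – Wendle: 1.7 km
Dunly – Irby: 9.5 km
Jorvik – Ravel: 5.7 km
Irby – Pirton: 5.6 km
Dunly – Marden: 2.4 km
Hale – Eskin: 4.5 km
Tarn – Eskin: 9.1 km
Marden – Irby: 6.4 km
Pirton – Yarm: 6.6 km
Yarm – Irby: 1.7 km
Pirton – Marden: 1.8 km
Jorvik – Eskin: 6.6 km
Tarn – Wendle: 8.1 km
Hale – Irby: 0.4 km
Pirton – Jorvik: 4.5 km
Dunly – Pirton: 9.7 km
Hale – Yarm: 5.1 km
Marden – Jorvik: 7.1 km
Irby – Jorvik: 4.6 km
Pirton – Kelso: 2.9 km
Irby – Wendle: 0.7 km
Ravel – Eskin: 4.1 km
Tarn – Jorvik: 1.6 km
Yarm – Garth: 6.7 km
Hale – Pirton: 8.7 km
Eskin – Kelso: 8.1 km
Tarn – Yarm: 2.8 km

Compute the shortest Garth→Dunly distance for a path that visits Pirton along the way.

Best Garth to Pirton: Garth–Yarm–Pirton costing 13.3
Best Pirton to Dunly: Pirton–Marden–Dunly costing 4.2
Total via Pirton: 13.3 + 4.2 = 17.5 km.

17.5 km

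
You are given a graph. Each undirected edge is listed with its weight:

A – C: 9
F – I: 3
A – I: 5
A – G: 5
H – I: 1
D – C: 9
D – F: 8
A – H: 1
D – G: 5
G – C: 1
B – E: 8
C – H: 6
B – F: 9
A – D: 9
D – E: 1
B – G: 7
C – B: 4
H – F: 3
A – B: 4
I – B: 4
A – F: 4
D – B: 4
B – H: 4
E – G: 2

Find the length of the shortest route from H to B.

Candidate routes:
H - B: 4 = 4
H - I - B: 1+4 = 5
The minimum is 4 via H - B.

4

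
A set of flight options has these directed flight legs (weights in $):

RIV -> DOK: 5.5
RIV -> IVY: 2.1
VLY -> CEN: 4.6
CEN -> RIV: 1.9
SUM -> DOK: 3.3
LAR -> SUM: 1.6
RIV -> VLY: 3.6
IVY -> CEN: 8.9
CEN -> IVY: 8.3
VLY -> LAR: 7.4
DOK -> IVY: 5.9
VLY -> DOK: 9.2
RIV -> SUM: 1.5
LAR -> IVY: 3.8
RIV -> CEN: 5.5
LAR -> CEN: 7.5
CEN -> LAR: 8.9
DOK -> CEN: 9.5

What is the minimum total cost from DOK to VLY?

Enumerating some paths:
DOK–IVY–CEN–RIV–VLY: 5.9+8.9+1.9+3.6 = 20.3
DOK–CEN–RIV–VLY: 9.5+1.9+3.6 = 15
The minimum is $15 via DOK–CEN–RIV–VLY.

$15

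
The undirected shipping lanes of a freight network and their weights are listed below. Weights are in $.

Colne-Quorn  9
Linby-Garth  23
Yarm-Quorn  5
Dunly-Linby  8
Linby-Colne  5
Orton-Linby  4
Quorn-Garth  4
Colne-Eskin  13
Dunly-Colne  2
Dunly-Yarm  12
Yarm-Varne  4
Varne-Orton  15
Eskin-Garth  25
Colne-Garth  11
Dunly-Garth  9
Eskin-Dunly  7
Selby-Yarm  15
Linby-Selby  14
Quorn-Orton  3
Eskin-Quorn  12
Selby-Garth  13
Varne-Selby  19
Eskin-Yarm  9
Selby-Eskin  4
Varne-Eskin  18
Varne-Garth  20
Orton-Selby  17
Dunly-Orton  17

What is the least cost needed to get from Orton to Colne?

$9

Running Dijkstra from Orton:
Orton: 0
Quorn: 3  (via Orton)
Linby: 4  (via Orton)
Garth: 7  (via Quorn)
Yarm: 8  (via Quorn)
Colne: 9  (via Linby)
Shortest route: Orton → Linby → Colne = $9.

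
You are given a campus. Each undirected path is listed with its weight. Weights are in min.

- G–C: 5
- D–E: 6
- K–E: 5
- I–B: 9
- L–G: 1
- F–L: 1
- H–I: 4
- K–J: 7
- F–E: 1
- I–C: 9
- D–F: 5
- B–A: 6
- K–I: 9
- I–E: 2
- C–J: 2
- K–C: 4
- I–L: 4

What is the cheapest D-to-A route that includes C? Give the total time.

36 min

Best D to C: D–F–L–G–C costing 12
Best C to A: C–I–B–A costing 24
Total via C: 12 + 24 = 36 min.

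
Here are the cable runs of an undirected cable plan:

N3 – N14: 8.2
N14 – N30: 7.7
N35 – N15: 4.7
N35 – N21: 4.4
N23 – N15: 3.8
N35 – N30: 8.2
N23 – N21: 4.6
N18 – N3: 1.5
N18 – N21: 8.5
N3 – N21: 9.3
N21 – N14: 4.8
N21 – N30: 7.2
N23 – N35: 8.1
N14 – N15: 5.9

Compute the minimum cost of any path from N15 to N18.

15.6

Running Dijkstra from N15:
N15: 0
N23: 3.8  (via N15)
N35: 4.7  (via N15)
N14: 5.9  (via N15)
N21: 8.4  (via N23)
N30: 12.9  (via N35)
N3: 14.1  (via N14)
N18: 15.6  (via N3)
Shortest route: N15 → N14 → N3 → N18 = 15.6.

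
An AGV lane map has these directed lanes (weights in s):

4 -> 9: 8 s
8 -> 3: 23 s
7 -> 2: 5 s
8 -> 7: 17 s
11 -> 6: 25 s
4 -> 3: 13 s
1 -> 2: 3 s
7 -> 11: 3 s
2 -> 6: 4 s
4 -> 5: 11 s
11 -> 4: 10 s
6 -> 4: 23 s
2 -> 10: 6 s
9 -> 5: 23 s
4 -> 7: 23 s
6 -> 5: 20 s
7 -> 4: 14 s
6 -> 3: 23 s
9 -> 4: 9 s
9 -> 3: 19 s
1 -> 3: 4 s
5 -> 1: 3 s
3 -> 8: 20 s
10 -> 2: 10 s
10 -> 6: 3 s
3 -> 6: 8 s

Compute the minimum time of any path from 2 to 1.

27 s

Enumerating some paths:
2 → 10 → 6 → 4 → 5 → 1: 6+3+23+11+3 = 46
2 → 6 → 4 → 5 → 1: 4+23+11+3 = 41
2 → 10 → 6 → 5 → 1: 6+3+20+3 = 32
2 → 6 → 5 → 1: 4+20+3 = 27
The minimum is 27 s via 2 → 6 → 5 → 1.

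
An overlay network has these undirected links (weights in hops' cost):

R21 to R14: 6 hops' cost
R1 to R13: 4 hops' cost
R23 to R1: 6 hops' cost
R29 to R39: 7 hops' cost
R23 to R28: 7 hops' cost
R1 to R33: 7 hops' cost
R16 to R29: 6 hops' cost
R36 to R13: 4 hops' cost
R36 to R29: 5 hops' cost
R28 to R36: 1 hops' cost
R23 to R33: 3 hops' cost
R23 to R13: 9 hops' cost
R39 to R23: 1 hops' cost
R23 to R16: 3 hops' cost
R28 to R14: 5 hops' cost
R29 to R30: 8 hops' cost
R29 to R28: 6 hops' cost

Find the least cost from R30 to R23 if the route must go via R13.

26 hops' cost

Best R30 to R13: R30–R29–R36–R13 costing 17
Best R13 to R23: R13–R23 costing 9
Total via R13: 17 + 9 = 26 hops' cost.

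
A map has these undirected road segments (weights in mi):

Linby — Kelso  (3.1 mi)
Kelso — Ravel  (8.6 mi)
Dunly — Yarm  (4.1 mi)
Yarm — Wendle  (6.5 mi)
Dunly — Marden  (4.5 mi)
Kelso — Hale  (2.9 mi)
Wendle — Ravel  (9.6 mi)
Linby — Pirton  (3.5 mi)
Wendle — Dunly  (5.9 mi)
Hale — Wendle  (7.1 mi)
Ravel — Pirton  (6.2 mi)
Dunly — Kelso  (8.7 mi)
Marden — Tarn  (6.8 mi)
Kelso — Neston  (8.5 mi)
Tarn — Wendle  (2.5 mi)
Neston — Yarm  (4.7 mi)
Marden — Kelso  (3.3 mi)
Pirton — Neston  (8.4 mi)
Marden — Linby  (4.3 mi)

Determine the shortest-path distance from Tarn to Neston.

Running Dijkstra from Tarn:
Tarn: 0
Wendle: 2.5  (via Tarn)
Marden: 6.8  (via Tarn)
Dunly: 8.4  (via Wendle)
Yarm: 9  (via Wendle)
Hale: 9.6  (via Wendle)
Kelso: 10.1  (via Marden)
Linby: 11.1  (via Marden)
Ravel: 12.1  (via Wendle)
Neston: 13.7  (via Yarm)
Shortest route: Tarn–Wendle–Yarm–Neston = 13.7 mi.

13.7 mi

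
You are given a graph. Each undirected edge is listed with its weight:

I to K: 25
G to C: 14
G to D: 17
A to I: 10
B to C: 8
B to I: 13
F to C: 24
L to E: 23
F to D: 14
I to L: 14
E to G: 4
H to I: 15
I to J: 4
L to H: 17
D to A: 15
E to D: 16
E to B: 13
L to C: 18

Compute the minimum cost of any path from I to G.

Compare a few routes:
I–B–C–G: 13+8+14 = 35
I–L–E–G: 14+23+4 = 41
I–B–E–G: 13+13+4 = 30
I–A–D–G: 10+15+17 = 42
The minimum is 30 via I–B–E–G.

30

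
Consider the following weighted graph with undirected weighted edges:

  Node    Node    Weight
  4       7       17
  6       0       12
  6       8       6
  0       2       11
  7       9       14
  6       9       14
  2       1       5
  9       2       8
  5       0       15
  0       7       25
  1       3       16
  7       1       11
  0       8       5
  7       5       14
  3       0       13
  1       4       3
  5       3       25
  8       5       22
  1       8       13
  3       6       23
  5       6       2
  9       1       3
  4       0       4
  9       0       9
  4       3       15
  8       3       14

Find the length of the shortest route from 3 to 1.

16

Compare a few routes:
3 → 0 → 4 → 1: 13+4+3 = 20
3 → 1: 16 = 16
3 → 4 → 1: 15+3 = 18
The minimum is 16 via 3 → 1.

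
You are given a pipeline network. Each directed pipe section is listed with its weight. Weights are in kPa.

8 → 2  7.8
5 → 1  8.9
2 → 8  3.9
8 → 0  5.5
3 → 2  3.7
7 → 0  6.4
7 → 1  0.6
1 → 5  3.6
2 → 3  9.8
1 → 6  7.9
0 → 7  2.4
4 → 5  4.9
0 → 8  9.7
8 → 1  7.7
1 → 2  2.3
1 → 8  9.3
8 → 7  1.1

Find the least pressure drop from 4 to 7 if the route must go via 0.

27.9 kPa

Shortest 4→0: 4 → 5 → 1 → 2 → 8 → 0 = 25.5
Shortest 0→7: 0 → 7 = 2.4
Total via 0: 25.5 + 2.4 = 27.9 kPa.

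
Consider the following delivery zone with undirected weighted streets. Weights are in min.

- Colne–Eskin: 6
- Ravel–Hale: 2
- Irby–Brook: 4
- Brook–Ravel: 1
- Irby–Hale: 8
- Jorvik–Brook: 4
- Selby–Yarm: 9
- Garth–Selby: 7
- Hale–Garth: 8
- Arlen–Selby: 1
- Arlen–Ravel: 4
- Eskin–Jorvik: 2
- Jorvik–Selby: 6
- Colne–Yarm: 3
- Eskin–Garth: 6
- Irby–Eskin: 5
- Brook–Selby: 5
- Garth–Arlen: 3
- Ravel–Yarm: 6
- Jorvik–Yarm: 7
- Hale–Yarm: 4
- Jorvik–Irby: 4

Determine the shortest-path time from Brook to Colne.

Settle nodes by increasing distance from Brook:
Brook: 0
Ravel: 1  (via Brook)
Hale: 3  (via Ravel)
Irby: 4  (via Brook)
Jorvik: 4  (via Brook)
Selby: 5  (via Brook)
Arlen: 5  (via Ravel)
Eskin: 6  (via Jorvik)
Yarm: 7  (via Ravel)
Garth: 8  (via Arlen)
Colne: 10  (via Yarm)
Shortest route: Brook–Ravel–Yarm–Colne = 10 min.

10 min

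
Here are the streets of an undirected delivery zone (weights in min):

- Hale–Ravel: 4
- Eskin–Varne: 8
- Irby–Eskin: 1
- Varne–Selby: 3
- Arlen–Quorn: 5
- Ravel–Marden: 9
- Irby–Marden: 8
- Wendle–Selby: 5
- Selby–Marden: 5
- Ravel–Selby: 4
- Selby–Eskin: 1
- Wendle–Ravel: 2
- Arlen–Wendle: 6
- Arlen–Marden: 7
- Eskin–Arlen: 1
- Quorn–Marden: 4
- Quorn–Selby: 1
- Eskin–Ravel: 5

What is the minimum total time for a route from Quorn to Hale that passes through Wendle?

Best Quorn to Wendle: Quorn–Selby–Wendle costing 6
Best Wendle to Hale: Wendle–Ravel–Hale costing 6
Total via Wendle: 6 + 6 = 12 min.

12 min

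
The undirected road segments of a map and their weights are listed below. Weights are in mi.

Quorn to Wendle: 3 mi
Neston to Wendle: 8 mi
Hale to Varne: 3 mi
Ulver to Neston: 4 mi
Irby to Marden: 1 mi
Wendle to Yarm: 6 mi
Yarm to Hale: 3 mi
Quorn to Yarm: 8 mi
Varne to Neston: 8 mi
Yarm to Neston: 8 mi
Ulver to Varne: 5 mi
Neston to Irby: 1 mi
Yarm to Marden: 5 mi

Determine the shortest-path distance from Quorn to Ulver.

15 mi

Shortest distances from Quorn:
Quorn: 0
Wendle: 3  (via Quorn)
Yarm: 8  (via Quorn)
Neston: 11  (via Wendle)
Hale: 11  (via Yarm)
Irby: 12  (via Neston)
Marden: 13  (via Yarm)
Varne: 14  (via Hale)
Ulver: 15  (via Neston)
Shortest route: Quorn–Wendle–Neston–Ulver = 15 mi.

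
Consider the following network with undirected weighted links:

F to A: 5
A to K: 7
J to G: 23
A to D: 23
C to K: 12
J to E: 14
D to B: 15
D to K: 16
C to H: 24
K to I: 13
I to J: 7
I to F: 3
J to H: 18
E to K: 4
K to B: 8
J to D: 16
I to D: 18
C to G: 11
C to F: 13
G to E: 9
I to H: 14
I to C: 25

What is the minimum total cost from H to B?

Settle nodes by increasing distance from H:
H: 0
I: 14  (via H)
F: 17  (via I)
J: 18  (via H)
A: 22  (via F)
C: 24  (via H)
K: 27  (via I)
E: 31  (via K)
D: 32  (via I)
B: 35  (via K)
Shortest route: H–I–K–B = 35.

35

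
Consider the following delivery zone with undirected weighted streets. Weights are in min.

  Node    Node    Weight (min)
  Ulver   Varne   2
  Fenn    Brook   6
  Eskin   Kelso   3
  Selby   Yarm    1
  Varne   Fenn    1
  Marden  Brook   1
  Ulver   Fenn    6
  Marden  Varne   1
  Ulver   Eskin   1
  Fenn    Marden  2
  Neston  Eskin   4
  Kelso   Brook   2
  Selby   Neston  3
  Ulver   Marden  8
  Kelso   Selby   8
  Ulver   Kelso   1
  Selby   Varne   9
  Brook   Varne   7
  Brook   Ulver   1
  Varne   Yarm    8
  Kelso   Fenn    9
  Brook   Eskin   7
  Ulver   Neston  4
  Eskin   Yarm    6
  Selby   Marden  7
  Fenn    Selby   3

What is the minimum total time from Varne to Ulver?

2 min

Running Dijkstra from Varne:
Varne: 0
Marden: 1  (via Varne)
Fenn: 1  (via Varne)
Brook: 2  (via Marden)
Ulver: 2  (via Varne)
Shortest route: Varne → Ulver = 2 min.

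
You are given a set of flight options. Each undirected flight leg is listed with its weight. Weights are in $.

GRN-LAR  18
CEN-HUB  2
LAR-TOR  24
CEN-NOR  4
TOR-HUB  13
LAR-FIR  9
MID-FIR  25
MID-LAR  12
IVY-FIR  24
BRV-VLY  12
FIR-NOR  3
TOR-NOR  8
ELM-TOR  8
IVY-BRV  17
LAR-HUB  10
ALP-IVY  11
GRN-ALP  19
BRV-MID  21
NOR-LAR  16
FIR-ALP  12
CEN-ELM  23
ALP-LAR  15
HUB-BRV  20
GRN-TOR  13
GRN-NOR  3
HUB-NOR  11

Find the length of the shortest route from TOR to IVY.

$34

Enumerating some paths:
TOR–NOR–FIR–IVY: 8+3+24 = 35
TOR–NOR–FIR–ALP–IVY: 8+3+12+11 = 34
TOR–NOR–GRN–ALP–IVY: 8+3+19+11 = 41
TOR–GRN–NOR–FIR–ALP–IVY: 13+3+3+12+11 = 42
Cheapest is TOR–NOR–FIR–ALP–IVY at $34.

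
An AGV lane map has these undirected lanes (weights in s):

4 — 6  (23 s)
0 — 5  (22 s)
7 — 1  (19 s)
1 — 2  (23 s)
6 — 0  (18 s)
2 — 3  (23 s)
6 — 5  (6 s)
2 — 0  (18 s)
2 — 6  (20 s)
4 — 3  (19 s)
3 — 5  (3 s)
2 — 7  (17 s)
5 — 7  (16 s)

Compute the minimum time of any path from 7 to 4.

Settle nodes by increasing distance from 7:
7: 0
5: 16  (via 7)
2: 17  (via 7)
1: 19  (via 7)
3: 19  (via 5)
6: 22  (via 5)
0: 35  (via 2)
4: 38  (via 3)
Shortest route: 7 → 5 → 3 → 4 = 38 s.

38 s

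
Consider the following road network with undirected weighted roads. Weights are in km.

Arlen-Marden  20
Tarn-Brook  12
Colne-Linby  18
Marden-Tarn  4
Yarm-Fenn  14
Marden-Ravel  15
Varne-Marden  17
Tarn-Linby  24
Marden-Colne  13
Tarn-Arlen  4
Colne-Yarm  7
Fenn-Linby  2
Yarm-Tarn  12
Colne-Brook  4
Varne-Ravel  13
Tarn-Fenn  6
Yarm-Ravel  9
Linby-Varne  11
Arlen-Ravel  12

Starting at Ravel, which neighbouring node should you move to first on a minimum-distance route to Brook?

Yarm

Compare a few routes:
Ravel - Arlen - Tarn - Brook: 12+4+12 = 28
Ravel - Marden - Tarn - Brook: 15+4+12 = 31
Ravel - Yarm - Colne - Brook: 9+7+4 = 20
Ravel - Marden - Colne - Brook: 15+13+4 = 32
Cheapest is Ravel - Yarm - Colne - Brook at 20 km.
So from Ravel the first move is to Yarm.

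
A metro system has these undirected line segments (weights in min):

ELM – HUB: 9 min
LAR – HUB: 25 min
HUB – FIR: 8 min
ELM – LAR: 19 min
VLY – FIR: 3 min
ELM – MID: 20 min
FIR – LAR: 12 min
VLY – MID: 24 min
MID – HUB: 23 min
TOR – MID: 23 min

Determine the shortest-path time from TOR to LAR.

62 min

Running Dijkstra from TOR:
TOR: 0
MID: 23  (via TOR)
ELM: 43  (via MID)
HUB: 46  (via MID)
VLY: 47  (via MID)
FIR: 50  (via VLY)
LAR: 62  (via ELM)
Shortest route: TOR → MID → ELM → LAR = 62 min.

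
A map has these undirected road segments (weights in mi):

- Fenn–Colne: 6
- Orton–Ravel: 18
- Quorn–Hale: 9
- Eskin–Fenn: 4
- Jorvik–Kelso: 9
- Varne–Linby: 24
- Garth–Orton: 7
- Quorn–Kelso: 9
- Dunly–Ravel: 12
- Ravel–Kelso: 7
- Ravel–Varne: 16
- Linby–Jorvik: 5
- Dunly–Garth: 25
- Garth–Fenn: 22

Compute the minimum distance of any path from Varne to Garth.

Running Dijkstra from Varne:
Varne: 0
Ravel: 16  (via Varne)
Kelso: 23  (via Ravel)
Linby: 24  (via Varne)
Dunly: 28  (via Ravel)
Jorvik: 29  (via Linby)
Quorn: 32  (via Kelso)
Orton: 34  (via Ravel)
Garth: 41  (via Orton)
Shortest route: Varne–Ravel–Orton–Garth = 41 mi.

41 mi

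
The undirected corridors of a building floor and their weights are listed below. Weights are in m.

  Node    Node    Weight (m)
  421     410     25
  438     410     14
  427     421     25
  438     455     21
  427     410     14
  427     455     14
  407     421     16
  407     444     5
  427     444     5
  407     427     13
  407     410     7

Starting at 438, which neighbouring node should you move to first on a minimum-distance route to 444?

Candidate routes:
438 → 410 → 407 → 427 → 444: 14+7+13+5 = 39
438 → 410 → 407 → 444: 14+7+5 = 26
438 → 410 → 427 → 444: 14+14+5 = 33
Cheapest is 438 → 410 → 407 → 444 at 26 m.
So from 438 the first move is to 410.

410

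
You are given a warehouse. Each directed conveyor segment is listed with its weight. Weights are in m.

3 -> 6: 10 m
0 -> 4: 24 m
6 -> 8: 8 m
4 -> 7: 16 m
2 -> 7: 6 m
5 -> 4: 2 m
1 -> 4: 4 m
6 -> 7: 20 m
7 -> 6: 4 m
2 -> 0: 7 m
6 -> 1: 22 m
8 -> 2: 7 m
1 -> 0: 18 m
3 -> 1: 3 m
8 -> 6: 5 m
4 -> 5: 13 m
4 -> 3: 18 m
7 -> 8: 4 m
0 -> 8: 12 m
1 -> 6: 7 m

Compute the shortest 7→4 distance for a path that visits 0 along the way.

Shortest 7→0: 7 → 8 → 2 → 0 = 18
Best 0 to 4: 0 → 4 costing 24
Total via 0: 18 + 24 = 42 m.

42 m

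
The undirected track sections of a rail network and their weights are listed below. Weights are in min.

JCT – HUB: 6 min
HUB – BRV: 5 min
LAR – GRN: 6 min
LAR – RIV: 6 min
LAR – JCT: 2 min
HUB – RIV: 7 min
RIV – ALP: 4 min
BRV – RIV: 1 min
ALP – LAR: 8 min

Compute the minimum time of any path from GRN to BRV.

Running Dijkstra from GRN:
GRN: 0
LAR: 6  (via GRN)
JCT: 8  (via LAR)
RIV: 12  (via LAR)
BRV: 13  (via RIV)
Shortest route: GRN → LAR → RIV → BRV = 13 min.

13 min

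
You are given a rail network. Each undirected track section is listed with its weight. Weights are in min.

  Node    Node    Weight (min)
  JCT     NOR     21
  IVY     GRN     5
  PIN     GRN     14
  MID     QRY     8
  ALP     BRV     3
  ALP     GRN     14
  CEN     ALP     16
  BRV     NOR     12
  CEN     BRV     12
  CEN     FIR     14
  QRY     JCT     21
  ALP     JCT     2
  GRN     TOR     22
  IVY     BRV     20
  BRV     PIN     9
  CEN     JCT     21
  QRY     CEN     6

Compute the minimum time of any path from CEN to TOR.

Compare a few routes:
CEN - BRV - ALP - GRN - TOR: 12+3+14+22 = 51
CEN - BRV - IVY - GRN - TOR: 12+20+5+22 = 59
CEN - BRV - PIN - GRN - TOR: 12+9+14+22 = 57
CEN - ALP - GRN - TOR: 16+14+22 = 52
Cheapest is CEN - BRV - ALP - GRN - TOR at 51 min.

51 min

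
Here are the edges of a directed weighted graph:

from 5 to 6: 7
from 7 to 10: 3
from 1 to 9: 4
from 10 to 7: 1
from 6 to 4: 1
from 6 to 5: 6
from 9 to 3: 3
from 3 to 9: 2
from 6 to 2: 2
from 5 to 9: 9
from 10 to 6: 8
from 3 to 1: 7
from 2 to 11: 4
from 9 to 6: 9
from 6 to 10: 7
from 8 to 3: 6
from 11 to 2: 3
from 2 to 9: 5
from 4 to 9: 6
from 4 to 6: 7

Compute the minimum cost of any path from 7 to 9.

18

Running Dijkstra from 7:
7: 0
10: 3  (via 7)
6: 11  (via 10)
4: 12  (via 6)
2: 13  (via 6)
5: 17  (via 6)
11: 17  (via 2)
9: 18  (via 4)
Shortest route: 7 → 10 → 6 → 4 → 9 = 18.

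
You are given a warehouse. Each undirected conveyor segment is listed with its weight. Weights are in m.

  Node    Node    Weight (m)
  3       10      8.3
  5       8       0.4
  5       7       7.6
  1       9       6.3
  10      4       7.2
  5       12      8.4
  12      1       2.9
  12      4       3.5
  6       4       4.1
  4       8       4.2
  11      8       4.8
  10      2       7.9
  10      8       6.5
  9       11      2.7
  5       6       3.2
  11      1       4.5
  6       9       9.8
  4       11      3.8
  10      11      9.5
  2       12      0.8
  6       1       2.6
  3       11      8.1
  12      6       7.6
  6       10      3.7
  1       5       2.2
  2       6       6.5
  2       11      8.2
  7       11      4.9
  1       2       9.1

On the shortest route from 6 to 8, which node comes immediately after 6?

5

Enumerating some paths:
6 - 1 - 5 - 8: 2.6+2.2+0.4 = 5.2
6 - 4 - 8: 4.1+4.2 = 8.3
6 - 5 - 8: 3.2+0.4 = 3.6
The minimum is 3.6 m via 6 - 5 - 8.
So from 6 the first move is to 5.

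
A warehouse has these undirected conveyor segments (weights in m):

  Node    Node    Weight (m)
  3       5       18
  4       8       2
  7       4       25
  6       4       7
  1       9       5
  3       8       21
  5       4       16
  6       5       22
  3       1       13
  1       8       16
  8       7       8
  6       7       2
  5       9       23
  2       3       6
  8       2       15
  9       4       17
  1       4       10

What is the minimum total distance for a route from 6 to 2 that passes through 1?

Best 6 to 1: 6–4–1 costing 17
Shortest 1→2: 1–3–2 = 19
Total via 1: 17 + 19 = 36 m.

36 m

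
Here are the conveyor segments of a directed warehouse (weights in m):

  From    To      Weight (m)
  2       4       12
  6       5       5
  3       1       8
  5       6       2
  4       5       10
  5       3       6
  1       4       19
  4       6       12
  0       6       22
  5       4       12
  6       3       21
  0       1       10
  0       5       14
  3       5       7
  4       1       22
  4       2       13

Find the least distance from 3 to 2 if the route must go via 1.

40 m

Best 3 to 1: 3–1 costing 8
Best 1 to 2: 1–4–2 costing 32
Total via 1: 8 + 32 = 40 m.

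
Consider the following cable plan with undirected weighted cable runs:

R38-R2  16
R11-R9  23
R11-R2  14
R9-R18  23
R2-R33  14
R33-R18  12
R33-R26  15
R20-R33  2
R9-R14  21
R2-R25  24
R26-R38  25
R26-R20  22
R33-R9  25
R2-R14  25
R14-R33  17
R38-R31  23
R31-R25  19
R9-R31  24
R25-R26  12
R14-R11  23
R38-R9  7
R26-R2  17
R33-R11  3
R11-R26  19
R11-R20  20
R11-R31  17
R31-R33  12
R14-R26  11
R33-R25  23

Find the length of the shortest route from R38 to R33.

30

Running Dijkstra from R38:
R38: 0
R9: 7  (via R38)
R2: 16  (via R38)
R31: 23  (via R38)
R26: 25  (via R38)
R14: 28  (via R9)
R33: 30  (via R2)
Shortest route: R38 → R2 → R33 = 30.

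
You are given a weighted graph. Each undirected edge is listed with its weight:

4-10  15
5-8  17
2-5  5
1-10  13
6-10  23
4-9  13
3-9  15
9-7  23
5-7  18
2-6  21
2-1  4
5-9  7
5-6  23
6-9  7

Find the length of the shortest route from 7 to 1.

Enumerating some paths:
7–9–6–2–1: 23+7+21+4 = 55
7–5–2–1: 18+5+4 = 27
7–9–5–2–1: 23+7+5+4 = 39
Cheapest is 7–5–2–1 at 27.

27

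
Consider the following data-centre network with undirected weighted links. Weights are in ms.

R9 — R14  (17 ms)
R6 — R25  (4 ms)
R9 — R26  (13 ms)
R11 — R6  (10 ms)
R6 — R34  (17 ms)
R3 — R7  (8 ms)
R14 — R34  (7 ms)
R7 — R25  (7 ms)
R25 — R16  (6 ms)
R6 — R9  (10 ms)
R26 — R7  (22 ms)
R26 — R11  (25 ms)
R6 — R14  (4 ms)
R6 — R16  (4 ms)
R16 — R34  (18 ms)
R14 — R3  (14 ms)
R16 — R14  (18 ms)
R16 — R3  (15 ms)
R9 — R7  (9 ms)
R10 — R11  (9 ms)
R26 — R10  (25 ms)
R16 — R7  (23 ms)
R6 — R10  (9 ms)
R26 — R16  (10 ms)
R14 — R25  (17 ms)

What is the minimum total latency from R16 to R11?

14 ms

Compare a few routes:
R16 - R25 - R6 - R11: 6+4+10 = 20
R16 - R6 - R11: 4+10 = 14
R16 - R6 - R10 - R11: 4+9+9 = 22
The minimum is 14 ms via R16 - R6 - R11.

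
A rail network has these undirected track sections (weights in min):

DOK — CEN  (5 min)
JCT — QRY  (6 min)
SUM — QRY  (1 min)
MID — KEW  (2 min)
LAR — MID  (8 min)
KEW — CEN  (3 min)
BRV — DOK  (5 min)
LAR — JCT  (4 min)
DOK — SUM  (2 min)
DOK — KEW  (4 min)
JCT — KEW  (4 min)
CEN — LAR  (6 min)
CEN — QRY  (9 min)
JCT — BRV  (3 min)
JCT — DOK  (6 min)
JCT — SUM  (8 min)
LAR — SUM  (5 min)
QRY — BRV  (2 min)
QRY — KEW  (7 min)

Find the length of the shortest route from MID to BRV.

9 min

Running Dijkstra from MID:
MID: 0
KEW: 2  (via MID)
CEN: 5  (via KEW)
DOK: 6  (via KEW)
JCT: 6  (via KEW)
SUM: 8  (via DOK)
LAR: 8  (via MID)
QRY: 9  (via KEW)
BRV: 9  (via JCT)
Shortest route: MID–KEW–JCT–BRV = 9 min.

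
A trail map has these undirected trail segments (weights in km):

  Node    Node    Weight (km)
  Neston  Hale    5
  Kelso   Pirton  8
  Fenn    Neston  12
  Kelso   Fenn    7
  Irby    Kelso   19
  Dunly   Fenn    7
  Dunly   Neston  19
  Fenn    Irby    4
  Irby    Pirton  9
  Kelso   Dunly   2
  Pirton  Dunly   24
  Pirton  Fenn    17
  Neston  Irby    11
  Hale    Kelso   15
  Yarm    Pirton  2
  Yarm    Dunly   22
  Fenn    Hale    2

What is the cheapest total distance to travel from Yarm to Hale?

17 km

Enumerating some paths:
Yarm - Pirton - Kelso - Fenn - Hale: 2+8+7+2 = 19
Yarm - Pirton - Kelso - Dunly - Fenn - Hale: 2+8+2+7+2 = 21
Yarm - Pirton - Irby - Fenn - Hale: 2+9+4+2 = 17
Cheapest is Yarm - Pirton - Irby - Fenn - Hale at 17 km.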